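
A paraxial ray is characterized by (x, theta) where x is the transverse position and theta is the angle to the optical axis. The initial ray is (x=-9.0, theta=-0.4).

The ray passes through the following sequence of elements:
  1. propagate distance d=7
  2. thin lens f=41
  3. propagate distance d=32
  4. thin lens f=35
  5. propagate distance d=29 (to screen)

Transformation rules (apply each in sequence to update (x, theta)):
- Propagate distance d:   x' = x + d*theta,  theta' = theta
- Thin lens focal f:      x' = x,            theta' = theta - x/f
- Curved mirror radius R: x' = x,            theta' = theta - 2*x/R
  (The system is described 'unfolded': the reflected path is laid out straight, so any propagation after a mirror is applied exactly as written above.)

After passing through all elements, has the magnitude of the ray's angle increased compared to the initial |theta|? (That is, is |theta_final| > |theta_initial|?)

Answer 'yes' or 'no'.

Initial: x=-9.0000 theta=-0.4000
After 1 (propagate distance d=7): x=-11.8000 theta=-0.4000
After 2 (thin lens f=41): x=-11.8000 theta=-23/205 (≈-0.1122)
After 3 (propagate distance d=32): x=-631/41 (≈-15.3902) theta=-23/205 (≈-0.1122)
After 4 (thin lens f=35): x=-631/41 (≈-15.3902) theta=94/287 (≈0.3275)
After 5 (propagate distance d=29 (to screen)): x=-1691/287 (≈-5.8920) theta=94/287 (≈0.3275)
|theta_initial|=0.4000 |theta_final|=94/287 (≈0.3275) -> not increased

Answer: no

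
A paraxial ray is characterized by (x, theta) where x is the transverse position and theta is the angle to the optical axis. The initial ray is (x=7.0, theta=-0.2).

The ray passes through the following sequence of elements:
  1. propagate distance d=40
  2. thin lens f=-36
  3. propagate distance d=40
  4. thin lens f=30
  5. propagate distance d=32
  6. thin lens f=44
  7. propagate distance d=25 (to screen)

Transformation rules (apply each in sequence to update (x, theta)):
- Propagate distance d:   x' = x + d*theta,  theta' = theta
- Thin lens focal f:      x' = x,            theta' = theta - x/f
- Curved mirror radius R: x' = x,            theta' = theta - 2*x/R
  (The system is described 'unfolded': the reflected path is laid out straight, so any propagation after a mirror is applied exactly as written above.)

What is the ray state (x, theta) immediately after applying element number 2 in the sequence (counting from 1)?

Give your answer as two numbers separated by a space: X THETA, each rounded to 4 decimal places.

Initial: x=7.0000 theta=-0.2000
After 1 (propagate distance d=40): x=-1.0000 theta=-0.2000
After 2 (thin lens f=-36): x=-1.0000 theta=-41/180 (≈-0.2278)
Rounded to 4 decimal places: x = -1.0000, theta = -0.2278

Answer: -1.0000 -0.2278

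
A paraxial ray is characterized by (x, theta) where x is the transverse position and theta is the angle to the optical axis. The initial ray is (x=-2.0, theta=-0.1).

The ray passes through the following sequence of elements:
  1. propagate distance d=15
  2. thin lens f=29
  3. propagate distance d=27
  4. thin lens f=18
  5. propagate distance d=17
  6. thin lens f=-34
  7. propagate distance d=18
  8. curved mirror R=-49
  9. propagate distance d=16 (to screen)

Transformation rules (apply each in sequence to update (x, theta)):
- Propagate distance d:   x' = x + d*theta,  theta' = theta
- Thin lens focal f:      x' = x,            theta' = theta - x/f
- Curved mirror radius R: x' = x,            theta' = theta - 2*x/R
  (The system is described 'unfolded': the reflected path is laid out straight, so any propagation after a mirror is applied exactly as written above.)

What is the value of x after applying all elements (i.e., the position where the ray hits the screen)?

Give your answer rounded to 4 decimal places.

Initial: x=-2.0000 theta=-0.1000
After 1 (propagate distance d=15): x=-3.5000 theta=-0.1000
After 2 (thin lens f=29): x=-3.5000 theta=3/145 (≈0.0207)
After 3 (propagate distance d=27): x=-853/290 (≈-2.9414) theta=3/145 (≈0.0207)
After 4 (thin lens f=18): x=-853/290 (≈-2.9414) theta=961/5220 (≈0.1841)
After 5 (propagate distance d=17): x=983/5220 (≈0.1883) theta=961/5220 (≈0.1841)
After 6 (thin lens f=-34): x=983/5220 (≈0.1883) theta=11219/59160 (≈0.1896)
After 7 (propagate distance d=18): x=79906/22185 (≈3.6018) theta=11219/59160 (≈0.1896)
After 8 (curved mirror R=-49): x=79906/22185 (≈3.6018) theta=172217/511560 (≈0.3367)
After 9 (propagate distance d=16 (to screen)): x=3256924/362355 (≈8.9882) theta=172217/511560 (≈0.3367)
Rounded to 4 decimal places: x = 8.9882

Answer: 8.9882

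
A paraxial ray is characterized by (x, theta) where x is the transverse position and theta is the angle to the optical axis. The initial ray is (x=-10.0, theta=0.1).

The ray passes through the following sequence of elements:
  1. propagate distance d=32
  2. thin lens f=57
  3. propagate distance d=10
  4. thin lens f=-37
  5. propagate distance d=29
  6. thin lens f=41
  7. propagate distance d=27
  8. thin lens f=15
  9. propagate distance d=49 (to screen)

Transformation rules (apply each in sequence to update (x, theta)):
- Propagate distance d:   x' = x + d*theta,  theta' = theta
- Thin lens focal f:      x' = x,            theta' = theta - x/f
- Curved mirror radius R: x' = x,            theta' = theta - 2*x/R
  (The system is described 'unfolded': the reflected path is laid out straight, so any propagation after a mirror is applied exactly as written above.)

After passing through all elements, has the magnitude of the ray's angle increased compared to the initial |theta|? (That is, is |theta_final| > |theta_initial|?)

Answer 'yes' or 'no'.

Initial: x=-10.0000 theta=0.1000
After 1 (propagate distance d=32): x=-6.8000 theta=0.1000
After 2 (thin lens f=57): x=-6.8000 theta=25/114 (≈0.2193)
After 3 (propagate distance d=10): x=-1313/285 (≈-4.6070) theta=25/114 (≈0.2193)
After 4 (thin lens f=-37): x=-1313/285 (≈-4.6070) theta=1999/21090 (≈0.0948)
After 5 (propagate distance d=29): x=-39191/21090 (≈-1.8583) theta=1999/21090 (≈0.0948)
After 6 (thin lens f=41): x=-39191/21090 (≈-1.8583) theta=12115/86469 (≈0.1401)
After 7 (propagate distance d=27): x=1664219/864690 (≈1.9246) theta=12115/86469 (≈0.1401)
After 8 (thin lens f=15): x=1664219/864690 (≈1.9246) theta=153031/12970350 (≈0.0118)
After 9 (propagate distance d=49 (to screen)): x=854258/341325 (≈2.5028) theta=153031/12970350 (≈0.0118)
|theta_initial|=0.1000 |theta_final|=153031/12970350 (≈0.0118) -> not increased

Answer: no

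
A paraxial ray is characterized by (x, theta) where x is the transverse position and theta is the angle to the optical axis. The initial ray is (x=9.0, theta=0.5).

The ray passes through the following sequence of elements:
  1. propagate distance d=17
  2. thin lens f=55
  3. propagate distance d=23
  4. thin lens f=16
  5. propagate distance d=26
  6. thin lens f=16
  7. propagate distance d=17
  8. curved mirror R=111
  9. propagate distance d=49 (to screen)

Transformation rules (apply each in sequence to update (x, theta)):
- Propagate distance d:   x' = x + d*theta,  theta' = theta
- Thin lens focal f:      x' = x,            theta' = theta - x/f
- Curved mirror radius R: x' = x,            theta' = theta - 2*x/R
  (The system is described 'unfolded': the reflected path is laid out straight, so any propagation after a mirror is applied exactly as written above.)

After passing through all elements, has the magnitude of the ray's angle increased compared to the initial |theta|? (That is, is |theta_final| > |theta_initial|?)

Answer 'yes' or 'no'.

Answer: no

Derivation:
Initial: x=9.0000 theta=0.5000
After 1 (propagate distance d=17): x=17.5000 theta=0.5000
After 2 (thin lens f=55): x=17.5000 theta=2/11 (≈0.1818)
After 3 (propagate distance d=23): x=477/22 (≈21.6818) theta=2/11 (≈0.1818)
After 4 (thin lens f=16): x=477/22 (≈21.6818) theta=-413/352 (≈-1.1733)
After 5 (propagate distance d=26): x=-1553/176 (≈-8.8239) theta=-413/352 (≈-1.1733)
After 6 (thin lens f=16): x=-1553/176 (≈-8.8239) theta=-1751/2816 (≈-0.6218)
After 7 (propagate distance d=17): x=-4965/256 (≈-19.3945) theta=-1751/2816 (≈-0.6218)
After 8 (curved mirror R=111): x=-4965/256 (≈-19.3945) theta=-28377/104192 (≈-0.2724)
After 9 (propagate distance d=49 (to screen)): x=-852807/26048 (≈-32.7398) theta=-28377/104192 (≈-0.2724)
|theta_initial|=0.5000 |theta_final|=28377/104192 (≈0.2724) -> not increased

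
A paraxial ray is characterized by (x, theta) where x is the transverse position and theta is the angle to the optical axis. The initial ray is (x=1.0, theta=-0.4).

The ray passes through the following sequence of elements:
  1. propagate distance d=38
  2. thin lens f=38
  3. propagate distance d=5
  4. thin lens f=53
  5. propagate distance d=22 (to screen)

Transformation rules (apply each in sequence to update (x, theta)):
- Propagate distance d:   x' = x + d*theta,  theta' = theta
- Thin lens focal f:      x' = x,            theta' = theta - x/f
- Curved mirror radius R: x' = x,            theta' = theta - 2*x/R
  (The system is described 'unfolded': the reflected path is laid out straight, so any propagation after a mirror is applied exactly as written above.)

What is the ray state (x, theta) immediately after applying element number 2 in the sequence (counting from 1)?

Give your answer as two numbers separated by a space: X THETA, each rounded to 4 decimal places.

Answer: -14.2000 -0.0263

Derivation:
Initial: x=1.0000 theta=-0.4000
After 1 (propagate distance d=38): x=-14.2000 theta=-0.4000
After 2 (thin lens f=38): x=-14.2000 theta=-1/38 (≈-0.0263)
Rounded to 4 decimal places: x = -14.2000, theta = -0.0263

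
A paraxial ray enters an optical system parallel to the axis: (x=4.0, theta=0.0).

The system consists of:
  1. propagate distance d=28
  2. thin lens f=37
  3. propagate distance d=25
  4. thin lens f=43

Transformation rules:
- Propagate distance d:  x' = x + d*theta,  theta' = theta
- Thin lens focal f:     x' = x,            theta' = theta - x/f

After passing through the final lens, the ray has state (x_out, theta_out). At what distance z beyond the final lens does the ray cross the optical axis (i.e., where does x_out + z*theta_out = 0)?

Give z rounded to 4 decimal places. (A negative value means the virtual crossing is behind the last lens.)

Initial: x=4.0000 theta=0.0000
After 1 (propagate distance d=28): x=4.0000 theta=0.0000
After 2 (thin lens f=37): x=4.0000 theta=-4/37 (≈-0.1081)
After 3 (propagate distance d=25): x=48/37 (≈1.2973) theta=-4/37 (≈-0.1081)
After 4 (thin lens f=43): x=48/37 (≈1.2973) theta=-220/1591 (≈-0.1383)
z_focus = -x_out/theta_out = -(48/37)/(-220/1591) = 516/55 ≈ 9.3818
Rounded to 4 decimal places: z = 9.3818

Answer: 9.3818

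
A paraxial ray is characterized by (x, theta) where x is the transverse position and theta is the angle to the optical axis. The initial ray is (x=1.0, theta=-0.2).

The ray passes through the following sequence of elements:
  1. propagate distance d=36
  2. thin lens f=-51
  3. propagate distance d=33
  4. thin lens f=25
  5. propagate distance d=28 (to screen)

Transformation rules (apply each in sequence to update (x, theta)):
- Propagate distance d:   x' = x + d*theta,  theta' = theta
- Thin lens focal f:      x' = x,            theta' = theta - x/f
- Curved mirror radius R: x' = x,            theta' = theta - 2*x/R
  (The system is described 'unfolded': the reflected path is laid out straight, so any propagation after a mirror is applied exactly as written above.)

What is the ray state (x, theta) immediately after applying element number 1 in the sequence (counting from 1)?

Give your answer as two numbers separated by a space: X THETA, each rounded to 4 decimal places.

Answer: -6.2000 -0.2000

Derivation:
Initial: x=1.0000 theta=-0.2000
After 1 (propagate distance d=36): x=-6.2000 theta=-0.2000
Rounded to 4 decimal places: x = -6.2000, theta = -0.2000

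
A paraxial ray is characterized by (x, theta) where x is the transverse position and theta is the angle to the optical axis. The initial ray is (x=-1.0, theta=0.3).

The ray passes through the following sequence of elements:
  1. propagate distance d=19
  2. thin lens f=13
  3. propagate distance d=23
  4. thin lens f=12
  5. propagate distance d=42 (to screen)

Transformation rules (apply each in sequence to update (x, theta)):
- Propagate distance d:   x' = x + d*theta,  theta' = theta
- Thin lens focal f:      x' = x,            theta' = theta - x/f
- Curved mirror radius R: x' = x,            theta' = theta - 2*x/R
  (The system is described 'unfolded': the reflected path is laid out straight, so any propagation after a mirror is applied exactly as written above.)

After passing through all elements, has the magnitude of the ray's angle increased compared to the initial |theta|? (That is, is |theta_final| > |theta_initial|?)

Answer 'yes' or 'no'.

Answer: yes

Derivation:
Initial: x=-1.0000 theta=0.3000
After 1 (propagate distance d=19): x=4.7000 theta=0.3000
After 2 (thin lens f=13): x=4.7000 theta=-4/65 (≈-0.0615)
After 3 (propagate distance d=23): x=427/130 (≈3.2846) theta=-4/65 (≈-0.0615)
After 4 (thin lens f=12): x=427/130 (≈3.2846) theta=-523/1560 (≈-0.3353)
After 5 (propagate distance d=42 (to screen)): x=-2807/260 (≈-10.7962) theta=-523/1560 (≈-0.3353)
|theta_initial|=0.3000 |theta_final|=523/1560 (≈0.3353) -> increased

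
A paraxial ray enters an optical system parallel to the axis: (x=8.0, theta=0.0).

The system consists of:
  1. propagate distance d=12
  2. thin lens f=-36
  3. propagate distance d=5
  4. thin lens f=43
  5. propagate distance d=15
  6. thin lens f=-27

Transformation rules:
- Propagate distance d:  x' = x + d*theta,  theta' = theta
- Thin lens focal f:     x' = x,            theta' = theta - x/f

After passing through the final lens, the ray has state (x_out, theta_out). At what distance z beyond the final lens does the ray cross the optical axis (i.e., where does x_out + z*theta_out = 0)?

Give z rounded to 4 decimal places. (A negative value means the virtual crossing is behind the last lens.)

Initial: x=8.0000 theta=0.0000
After 1 (propagate distance d=12): x=8.0000 theta=0.0000
After 2 (thin lens f=-36): x=8.0000 theta=2/9 (≈0.2222)
After 3 (propagate distance d=5): x=82/9 (≈9.1111) theta=2/9 (≈0.2222)
After 4 (thin lens f=43): x=82/9 (≈9.1111) theta=4/387 (≈0.0103)
After 5 (propagate distance d=15): x=3586/387 (≈9.2661) theta=4/387 (≈0.0103)
After 6 (thin lens f=-27): x=3586/387 (≈9.2661) theta=3694/10449 (≈0.3535)
z_focus = -x_out/theta_out = -(3586/387)/(3694/10449) = -48411/1847 ≈ -26.2106
Rounded to 4 decimal places: z = -26.2106

Answer: -26.2106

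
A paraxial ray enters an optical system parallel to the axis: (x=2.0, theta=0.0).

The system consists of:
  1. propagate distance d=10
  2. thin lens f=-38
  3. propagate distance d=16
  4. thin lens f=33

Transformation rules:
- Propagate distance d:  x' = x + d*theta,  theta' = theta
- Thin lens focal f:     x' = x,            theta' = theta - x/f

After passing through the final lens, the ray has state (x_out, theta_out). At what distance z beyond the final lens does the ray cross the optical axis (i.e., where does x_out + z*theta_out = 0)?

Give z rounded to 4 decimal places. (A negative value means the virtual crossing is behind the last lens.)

Answer: 84.8571

Derivation:
Initial: x=2.0000 theta=0.0000
After 1 (propagate distance d=10): x=2.0000 theta=0.0000
After 2 (thin lens f=-38): x=2.0000 theta=1/19 (≈0.0526)
After 3 (propagate distance d=16): x=54/19 (≈2.8421) theta=1/19 (≈0.0526)
After 4 (thin lens f=33): x=54/19 (≈2.8421) theta=-7/209 (≈-0.0335)
z_focus = -x_out/theta_out = -(54/19)/(-7/209) = 594/7 ≈ 84.8571
Rounded to 4 decimal places: z = 84.8571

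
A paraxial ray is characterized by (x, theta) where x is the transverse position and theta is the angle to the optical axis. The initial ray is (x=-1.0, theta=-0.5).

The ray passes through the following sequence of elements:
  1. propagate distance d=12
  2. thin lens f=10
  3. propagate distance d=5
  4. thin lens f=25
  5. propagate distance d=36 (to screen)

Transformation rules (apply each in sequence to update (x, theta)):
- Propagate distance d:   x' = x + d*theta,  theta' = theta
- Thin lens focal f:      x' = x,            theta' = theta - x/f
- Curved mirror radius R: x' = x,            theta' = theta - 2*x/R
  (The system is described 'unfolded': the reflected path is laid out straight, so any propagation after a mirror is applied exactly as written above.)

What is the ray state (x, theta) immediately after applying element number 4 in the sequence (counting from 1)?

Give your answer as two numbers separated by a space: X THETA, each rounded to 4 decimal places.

Initial: x=-1.0000 theta=-0.5000
After 1 (propagate distance d=12): x=-7.0000 theta=-0.5000
After 2 (thin lens f=10): x=-7.0000 theta=0.2000
After 3 (propagate distance d=5): x=-6.0000 theta=0.2000
After 4 (thin lens f=25): x=-6.0000 theta=0.4400
Rounded to 4 decimal places: x = -6.0000, theta = 0.4400

Answer: -6.0000 0.4400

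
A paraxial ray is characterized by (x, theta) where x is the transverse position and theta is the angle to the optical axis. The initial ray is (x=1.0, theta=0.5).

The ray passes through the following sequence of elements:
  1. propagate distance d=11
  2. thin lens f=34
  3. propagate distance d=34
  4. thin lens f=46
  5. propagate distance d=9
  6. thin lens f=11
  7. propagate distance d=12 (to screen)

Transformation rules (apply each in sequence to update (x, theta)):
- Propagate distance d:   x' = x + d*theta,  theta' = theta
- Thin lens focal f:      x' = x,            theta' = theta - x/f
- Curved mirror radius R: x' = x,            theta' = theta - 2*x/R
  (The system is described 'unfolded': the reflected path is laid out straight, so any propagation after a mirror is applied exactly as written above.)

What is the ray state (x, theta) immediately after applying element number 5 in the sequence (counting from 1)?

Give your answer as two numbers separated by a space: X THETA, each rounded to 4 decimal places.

Initial: x=1.0000 theta=0.5000
After 1 (propagate distance d=11): x=6.5000 theta=0.5000
After 2 (thin lens f=34): x=6.5000 theta=21/68 (≈0.3088)
After 3 (propagate distance d=34): x=17.0000 theta=21/68 (≈0.3088)
After 4 (thin lens f=46): x=17.0000 theta=-95/1564 (≈-0.0607)
After 5 (propagate distance d=9): x=25733/1564 (≈16.4533) theta=-95/1564 (≈-0.0607)
Rounded to 4 decimal places: x = 16.4533, theta = -0.0607

Answer: 16.4533 -0.0607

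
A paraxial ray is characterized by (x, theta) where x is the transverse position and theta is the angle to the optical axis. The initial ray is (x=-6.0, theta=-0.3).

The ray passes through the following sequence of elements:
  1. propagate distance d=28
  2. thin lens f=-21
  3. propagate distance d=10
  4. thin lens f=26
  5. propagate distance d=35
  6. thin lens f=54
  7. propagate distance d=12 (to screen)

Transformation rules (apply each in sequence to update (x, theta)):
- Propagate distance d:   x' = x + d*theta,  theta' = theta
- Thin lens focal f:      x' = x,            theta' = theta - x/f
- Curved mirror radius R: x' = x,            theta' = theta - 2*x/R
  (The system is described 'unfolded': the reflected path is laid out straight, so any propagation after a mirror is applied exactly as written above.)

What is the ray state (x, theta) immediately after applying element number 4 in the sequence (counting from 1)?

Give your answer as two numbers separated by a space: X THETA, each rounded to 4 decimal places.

Answer: -24.2571 -0.0527

Derivation:
Initial: x=-6.0000 theta=-0.3000
After 1 (propagate distance d=28): x=-14.4000 theta=-0.3000
After 2 (thin lens f=-21): x=-14.4000 theta=-69/70 (≈-0.9857)
After 3 (propagate distance d=10): x=-849/35 (≈-24.2571) theta=-69/70 (≈-0.9857)
After 4 (thin lens f=26): x=-849/35 (≈-24.2571) theta=-24/455 (≈-0.0527)
Rounded to 4 decimal places: x = -24.2571, theta = -0.0527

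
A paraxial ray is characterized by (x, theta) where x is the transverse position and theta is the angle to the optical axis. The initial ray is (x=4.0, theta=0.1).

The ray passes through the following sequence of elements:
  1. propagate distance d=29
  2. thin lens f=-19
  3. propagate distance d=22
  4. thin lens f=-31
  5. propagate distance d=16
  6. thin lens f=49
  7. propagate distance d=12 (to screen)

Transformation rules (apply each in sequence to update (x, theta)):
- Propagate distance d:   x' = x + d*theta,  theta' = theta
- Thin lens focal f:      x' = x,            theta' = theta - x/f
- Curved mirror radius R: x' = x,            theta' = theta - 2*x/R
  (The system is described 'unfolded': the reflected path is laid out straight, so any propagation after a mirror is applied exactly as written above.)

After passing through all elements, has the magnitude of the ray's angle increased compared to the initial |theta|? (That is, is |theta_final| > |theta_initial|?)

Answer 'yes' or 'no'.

Answer: yes

Derivation:
Initial: x=4.0000 theta=0.1000
After 1 (propagate distance d=29): x=6.9000 theta=0.1000
After 2 (thin lens f=-19): x=6.9000 theta=44/95 (≈0.4632)
After 3 (propagate distance d=22): x=3247/190 (≈17.0895) theta=44/95 (≈0.4632)
After 4 (thin lens f=-31): x=3247/190 (≈17.0895) theta=1195/1178 (≈1.0144)
After 5 (propagate distance d=16): x=196257/5890 (≈33.3204) theta=1195/1178 (≈1.0144)
After 6 (thin lens f=49): x=196257/5890 (≈33.3204) theta=48259/144305 (≈0.3344)
After 7 (propagate distance d=12 (to screen)): x=10774809/288610 (≈37.3335) theta=48259/144305 (≈0.3344)
|theta_initial|=0.1000 |theta_final|=48259/144305 (≈0.3344) -> increased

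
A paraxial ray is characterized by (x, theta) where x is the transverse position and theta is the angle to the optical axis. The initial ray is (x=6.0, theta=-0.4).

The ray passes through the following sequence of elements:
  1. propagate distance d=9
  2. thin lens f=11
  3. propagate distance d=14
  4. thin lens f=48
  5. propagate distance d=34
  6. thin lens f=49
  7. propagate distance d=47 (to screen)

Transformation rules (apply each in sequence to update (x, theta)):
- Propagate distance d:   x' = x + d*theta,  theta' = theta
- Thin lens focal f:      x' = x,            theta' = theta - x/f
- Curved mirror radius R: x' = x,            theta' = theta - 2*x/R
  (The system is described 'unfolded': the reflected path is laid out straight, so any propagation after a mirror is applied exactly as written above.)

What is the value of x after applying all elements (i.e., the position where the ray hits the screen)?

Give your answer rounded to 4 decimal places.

Initial: x=6.0000 theta=-0.4000
After 1 (propagate distance d=9): x=2.4000 theta=-0.4000
After 2 (thin lens f=11): x=2.4000 theta=-34/55 (≈-0.6182)
After 3 (propagate distance d=14): x=-344/55 (≈-6.2545) theta=-34/55 (≈-0.6182)
After 4 (thin lens f=48): x=-344/55 (≈-6.2545) theta=-161/330 (≈-0.4879)
After 5 (propagate distance d=34): x=-3769/165 (≈-22.8424) theta=-161/330 (≈-0.4879)
After 6 (thin lens f=49): x=-3769/165 (≈-22.8424) theta=-117/5390 (≈-0.0217)
After 7 (propagate distance d=47 (to screen)): x=-385859/16170 (≈-23.8626) theta=-117/5390 (≈-0.0217)
Rounded to 4 decimal places: x = -23.8626

Answer: -23.8626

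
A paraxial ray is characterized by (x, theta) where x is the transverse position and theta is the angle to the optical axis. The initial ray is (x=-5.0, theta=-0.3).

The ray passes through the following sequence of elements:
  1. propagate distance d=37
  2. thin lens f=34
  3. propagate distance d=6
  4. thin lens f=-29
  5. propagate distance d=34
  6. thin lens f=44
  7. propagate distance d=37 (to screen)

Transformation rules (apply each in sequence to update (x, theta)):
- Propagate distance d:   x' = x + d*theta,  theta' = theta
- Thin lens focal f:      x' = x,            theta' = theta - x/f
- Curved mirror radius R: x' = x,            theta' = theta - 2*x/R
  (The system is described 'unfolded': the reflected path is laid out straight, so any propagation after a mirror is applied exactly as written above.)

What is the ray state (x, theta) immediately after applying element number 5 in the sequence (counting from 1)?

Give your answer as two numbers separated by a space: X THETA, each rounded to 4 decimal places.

Answer: -26.8140 -0.3457

Derivation:
Initial: x=-5.0000 theta=-0.3000
After 1 (propagate distance d=37): x=-16.1000 theta=-0.3000
After 2 (thin lens f=34): x=-16.1000 theta=59/340 (≈0.1735)
After 3 (propagate distance d=6): x=-256/17 (≈-15.0588) theta=59/340 (≈0.1735)
After 4 (thin lens f=-29): x=-256/17 (≈-15.0588) theta=-3409/9860 (≈-0.3457)
After 5 (propagate distance d=34): x=-132193/4930 (≈-26.8140) theta=-3409/9860 (≈-0.3457)
Rounded to 4 decimal places: x = -26.8140, theta = -0.3457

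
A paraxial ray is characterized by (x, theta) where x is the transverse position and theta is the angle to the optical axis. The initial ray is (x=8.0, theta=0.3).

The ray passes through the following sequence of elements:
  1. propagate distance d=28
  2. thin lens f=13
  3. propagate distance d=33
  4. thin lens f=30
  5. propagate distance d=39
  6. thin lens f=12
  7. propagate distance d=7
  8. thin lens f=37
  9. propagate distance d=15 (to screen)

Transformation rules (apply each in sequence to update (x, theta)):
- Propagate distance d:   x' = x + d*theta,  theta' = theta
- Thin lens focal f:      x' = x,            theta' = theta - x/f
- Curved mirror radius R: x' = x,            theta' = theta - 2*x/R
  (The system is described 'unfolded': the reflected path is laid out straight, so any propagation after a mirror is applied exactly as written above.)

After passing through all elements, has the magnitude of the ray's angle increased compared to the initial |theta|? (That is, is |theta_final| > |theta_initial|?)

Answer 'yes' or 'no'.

Answer: yes

Derivation:
Initial: x=8.0000 theta=0.3000
After 1 (propagate distance d=28): x=16.4000 theta=0.3000
After 2 (thin lens f=13): x=16.4000 theta=-25/26 (≈-0.9615)
After 3 (propagate distance d=33): x=-1993/130 (≈-15.3308) theta=-25/26 (≈-0.9615)
After 4 (thin lens f=30): x=-1993/130 (≈-15.3308) theta=-1757/3900 (≈-0.4505)
After 5 (propagate distance d=39): x=-42771/1300 (≈-32.9008) theta=-1757/3900 (≈-0.4505)
After 6 (thin lens f=12): x=-42771/1300 (≈-32.9008) theta=35743/15600 (≈2.2912)
After 7 (propagate distance d=7): x=-263051/15600 (≈-16.8622) theta=35743/15600 (≈2.2912)
After 8 (thin lens f=37): x=-263051/15600 (≈-16.8622) theta=264257/96200 (≈2.7470)
After 9 (propagate distance d=15 (to screen)): x=14050243/577200 (≈24.3421) theta=264257/96200 (≈2.7470)
|theta_initial|=0.3000 |theta_final|=264257/96200 (≈2.7470) -> increased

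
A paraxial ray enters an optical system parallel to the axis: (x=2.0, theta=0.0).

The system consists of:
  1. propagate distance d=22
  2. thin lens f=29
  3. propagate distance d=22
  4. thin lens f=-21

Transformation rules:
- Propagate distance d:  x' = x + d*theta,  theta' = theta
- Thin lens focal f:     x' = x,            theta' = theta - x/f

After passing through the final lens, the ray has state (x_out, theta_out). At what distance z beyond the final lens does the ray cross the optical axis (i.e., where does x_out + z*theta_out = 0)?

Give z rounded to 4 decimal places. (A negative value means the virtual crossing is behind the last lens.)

Answer: 10.5000

Derivation:
Initial: x=2.0000 theta=0.0000
After 1 (propagate distance d=22): x=2.0000 theta=0.0000
After 2 (thin lens f=29): x=2.0000 theta=-2/29 (≈-0.0690)
After 3 (propagate distance d=22): x=14/29 (≈0.4828) theta=-2/29 (≈-0.0690)
After 4 (thin lens f=-21): x=14/29 (≈0.4828) theta=-4/87 (≈-0.0460)
z_focus = -x_out/theta_out = -(14/29)/(-4/87) = 10.5000
Rounded to 4 decimal places: z = 10.5000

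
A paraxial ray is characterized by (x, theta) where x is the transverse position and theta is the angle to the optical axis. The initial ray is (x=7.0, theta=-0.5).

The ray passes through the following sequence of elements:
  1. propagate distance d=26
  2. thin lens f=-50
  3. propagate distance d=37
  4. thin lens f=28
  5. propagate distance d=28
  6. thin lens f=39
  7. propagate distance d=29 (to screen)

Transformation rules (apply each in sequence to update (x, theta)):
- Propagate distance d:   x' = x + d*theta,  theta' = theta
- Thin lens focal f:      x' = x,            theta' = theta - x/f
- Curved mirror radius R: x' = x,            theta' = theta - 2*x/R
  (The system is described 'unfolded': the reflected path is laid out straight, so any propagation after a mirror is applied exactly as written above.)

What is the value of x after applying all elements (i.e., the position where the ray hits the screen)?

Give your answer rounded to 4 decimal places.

Answer: 7.5423

Derivation:
Initial: x=7.0000 theta=-0.5000
After 1 (propagate distance d=26): x=-6.0000 theta=-0.5000
After 2 (thin lens f=-50): x=-6.0000 theta=-0.6200
After 3 (propagate distance d=37): x=-28.9400 theta=-0.6200
After 4 (thin lens f=28): x=-28.9400 theta=579/1400 (≈0.4136)
After 5 (propagate distance d=28): x=-17.3600 theta=579/1400 (≈0.4136)
After 6 (thin lens f=39): x=-17.3600 theta=9377/10920 (≈0.8587)
After 7 (propagate distance d=29 (to screen)): x=411809/54600 (≈7.5423) theta=9377/10920 (≈0.8587)
Rounded to 4 decimal places: x = 7.5423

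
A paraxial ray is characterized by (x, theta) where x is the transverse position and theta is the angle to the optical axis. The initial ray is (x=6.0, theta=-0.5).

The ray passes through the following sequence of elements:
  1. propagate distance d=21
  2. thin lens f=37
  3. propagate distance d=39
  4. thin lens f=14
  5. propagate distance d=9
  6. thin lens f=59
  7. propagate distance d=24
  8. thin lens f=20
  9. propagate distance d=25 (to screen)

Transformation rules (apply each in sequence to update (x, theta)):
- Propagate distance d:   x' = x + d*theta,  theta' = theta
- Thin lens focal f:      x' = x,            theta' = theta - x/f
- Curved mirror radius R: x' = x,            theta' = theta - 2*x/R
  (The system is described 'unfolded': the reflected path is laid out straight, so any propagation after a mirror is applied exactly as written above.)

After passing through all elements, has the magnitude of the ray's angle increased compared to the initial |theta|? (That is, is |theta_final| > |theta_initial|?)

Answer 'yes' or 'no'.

Initial: x=6.0000 theta=-0.5000
After 1 (propagate distance d=21): x=-4.5000 theta=-0.5000
After 2 (thin lens f=37): x=-4.5000 theta=-14/37 (≈-0.3784)
After 3 (propagate distance d=39): x=-1425/74 (≈-19.2568) theta=-14/37 (≈-0.3784)
After 4 (thin lens f=14): x=-1425/74 (≈-19.2568) theta=1033/1036 (≈0.9971)
After 5 (propagate distance d=9): x=-10653/1036 (≈-10.2828) theta=1033/1036 (≈0.9971)
After 6 (thin lens f=59): x=-10653/1036 (≈-10.2828) theta=17900/15281 (≈1.1714)
After 7 (propagate distance d=24): x=1089873/61124 (≈17.8305) theta=17900/15281 (≈1.1714)
After 8 (thin lens f=20): x=1089873/61124 (≈17.8305) theta=342127/1222480 (≈0.2799)
After 9 (propagate distance d=25 (to screen)): x=867161/34928 (≈24.8271) theta=342127/1222480 (≈0.2799)
|theta_initial|=0.5000 |theta_final|=342127/1222480 (≈0.2799) -> not increased

Answer: no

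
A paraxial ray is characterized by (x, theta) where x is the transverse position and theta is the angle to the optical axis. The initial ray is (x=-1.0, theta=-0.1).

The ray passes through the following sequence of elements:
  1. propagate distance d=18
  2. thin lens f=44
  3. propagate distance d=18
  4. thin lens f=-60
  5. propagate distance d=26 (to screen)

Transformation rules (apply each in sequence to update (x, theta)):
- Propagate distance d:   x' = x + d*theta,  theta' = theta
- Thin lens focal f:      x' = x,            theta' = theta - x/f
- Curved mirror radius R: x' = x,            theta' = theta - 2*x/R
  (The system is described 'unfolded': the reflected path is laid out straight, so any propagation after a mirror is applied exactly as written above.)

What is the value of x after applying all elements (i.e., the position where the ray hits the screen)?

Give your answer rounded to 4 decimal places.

Answer: -5.8970

Derivation:
Initial: x=-1.0000 theta=-0.1000
After 1 (propagate distance d=18): x=-2.8000 theta=-0.1000
After 2 (thin lens f=44): x=-2.8000 theta=-2/55 (≈-0.0364)
After 3 (propagate distance d=18): x=-38/11 (≈-3.4545) theta=-2/55 (≈-0.0364)
After 4 (thin lens f=-60): x=-38/11 (≈-3.4545) theta=-31/330 (≈-0.0939)
After 5 (propagate distance d=26 (to screen)): x=-973/165 (≈-5.8970) theta=-31/330 (≈-0.0939)
Rounded to 4 decimal places: x = -5.8970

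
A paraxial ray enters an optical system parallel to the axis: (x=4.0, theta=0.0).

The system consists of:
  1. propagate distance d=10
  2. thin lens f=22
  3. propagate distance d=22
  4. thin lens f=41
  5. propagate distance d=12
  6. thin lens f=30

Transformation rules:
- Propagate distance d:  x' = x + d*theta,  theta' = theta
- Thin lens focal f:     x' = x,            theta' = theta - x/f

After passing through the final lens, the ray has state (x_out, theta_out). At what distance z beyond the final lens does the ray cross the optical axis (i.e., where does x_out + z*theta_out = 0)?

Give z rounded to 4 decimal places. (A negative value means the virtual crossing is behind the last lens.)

Initial: x=4.0000 theta=0.0000
After 1 (propagate distance d=10): x=4.0000 theta=0.0000
After 2 (thin lens f=22): x=4.0000 theta=-2/11 (≈-0.1818)
After 3 (propagate distance d=22): x=0.0000 theta=-2/11 (≈-0.1818)
After 4 (thin lens f=41): x=0.0000 theta=-2/11 (≈-0.1818)
After 5 (propagate distance d=12): x=-24/11 (≈-2.1818) theta=-2/11 (≈-0.1818)
After 6 (thin lens f=30): x=-24/11 (≈-2.1818) theta=-6/55 (≈-0.1091)
z_focus = -x_out/theta_out = -(-24/11)/(-6/55) = -20.0000
Rounded to 4 decimal places: z = -20.0000

Answer: -20.0000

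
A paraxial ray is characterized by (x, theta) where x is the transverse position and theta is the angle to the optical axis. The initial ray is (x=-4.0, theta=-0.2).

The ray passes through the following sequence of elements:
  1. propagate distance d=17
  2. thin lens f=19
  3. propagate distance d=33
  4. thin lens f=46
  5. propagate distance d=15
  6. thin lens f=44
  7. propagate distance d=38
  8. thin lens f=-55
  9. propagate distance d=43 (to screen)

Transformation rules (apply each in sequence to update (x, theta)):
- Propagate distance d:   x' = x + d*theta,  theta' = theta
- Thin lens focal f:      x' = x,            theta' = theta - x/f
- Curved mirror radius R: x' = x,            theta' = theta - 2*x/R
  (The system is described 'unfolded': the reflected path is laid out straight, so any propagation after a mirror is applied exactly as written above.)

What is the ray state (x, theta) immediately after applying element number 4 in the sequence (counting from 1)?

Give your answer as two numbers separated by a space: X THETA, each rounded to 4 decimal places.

Answer: -1.1474 0.2144

Derivation:
Initial: x=-4.0000 theta=-0.2000
After 1 (propagate distance d=17): x=-7.4000 theta=-0.2000
After 2 (thin lens f=19): x=-7.4000 theta=18/95 (≈0.1895)
After 3 (propagate distance d=33): x=-109/95 (≈-1.1474) theta=18/95 (≈0.1895)
After 4 (thin lens f=46): x=-109/95 (≈-1.1474) theta=937/4370 (≈0.2144)
Rounded to 4 decimal places: x = -1.1474, theta = 0.2144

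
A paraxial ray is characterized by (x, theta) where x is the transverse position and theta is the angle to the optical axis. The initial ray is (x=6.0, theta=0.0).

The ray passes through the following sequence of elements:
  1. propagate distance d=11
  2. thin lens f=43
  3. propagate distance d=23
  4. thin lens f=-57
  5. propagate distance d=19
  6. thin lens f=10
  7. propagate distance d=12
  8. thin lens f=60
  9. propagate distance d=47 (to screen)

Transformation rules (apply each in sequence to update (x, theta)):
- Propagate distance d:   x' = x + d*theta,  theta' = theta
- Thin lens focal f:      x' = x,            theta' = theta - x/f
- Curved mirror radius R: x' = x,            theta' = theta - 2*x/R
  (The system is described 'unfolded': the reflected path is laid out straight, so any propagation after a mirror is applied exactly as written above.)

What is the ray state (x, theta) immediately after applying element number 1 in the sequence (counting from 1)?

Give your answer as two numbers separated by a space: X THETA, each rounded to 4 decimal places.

Answer: 6.0000 0.0000

Derivation:
Initial: x=6.0000 theta=0.0000
After 1 (propagate distance d=11): x=6.0000 theta=0.0000
Rounded to 4 decimal places: x = 6.0000, theta = 0.0000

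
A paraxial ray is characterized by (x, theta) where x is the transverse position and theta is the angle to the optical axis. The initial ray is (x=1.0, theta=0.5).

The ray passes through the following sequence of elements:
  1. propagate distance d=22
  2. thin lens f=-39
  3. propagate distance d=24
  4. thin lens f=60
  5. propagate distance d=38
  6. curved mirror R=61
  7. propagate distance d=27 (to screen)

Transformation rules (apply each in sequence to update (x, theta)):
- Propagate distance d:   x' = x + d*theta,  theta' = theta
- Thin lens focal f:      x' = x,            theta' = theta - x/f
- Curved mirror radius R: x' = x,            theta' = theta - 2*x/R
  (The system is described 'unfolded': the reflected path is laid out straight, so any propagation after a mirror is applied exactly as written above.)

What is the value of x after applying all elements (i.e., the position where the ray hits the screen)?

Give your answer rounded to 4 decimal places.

Answer: 12.5272

Derivation:
Initial: x=1.0000 theta=0.5000
After 1 (propagate distance d=22): x=12.0000 theta=0.5000
After 2 (thin lens f=-39): x=12.0000 theta=21/26 (≈0.8077)
After 3 (propagate distance d=24): x=408/13 (≈31.3846) theta=21/26 (≈0.8077)
After 4 (thin lens f=60): x=408/13 (≈31.3846) theta=37/130 (≈0.2846)
After 5 (propagate distance d=38): x=42.2000 theta=37/130 (≈0.2846)
After 6 (curved mirror R=61): x=42.2000 theta=-1743/1586 (≈-1.0990)
After 7 (propagate distance d=27 (to screen)): x=99341/7930 (≈12.5272) theta=-1743/1586 (≈-1.0990)
Rounded to 4 decimal places: x = 12.5272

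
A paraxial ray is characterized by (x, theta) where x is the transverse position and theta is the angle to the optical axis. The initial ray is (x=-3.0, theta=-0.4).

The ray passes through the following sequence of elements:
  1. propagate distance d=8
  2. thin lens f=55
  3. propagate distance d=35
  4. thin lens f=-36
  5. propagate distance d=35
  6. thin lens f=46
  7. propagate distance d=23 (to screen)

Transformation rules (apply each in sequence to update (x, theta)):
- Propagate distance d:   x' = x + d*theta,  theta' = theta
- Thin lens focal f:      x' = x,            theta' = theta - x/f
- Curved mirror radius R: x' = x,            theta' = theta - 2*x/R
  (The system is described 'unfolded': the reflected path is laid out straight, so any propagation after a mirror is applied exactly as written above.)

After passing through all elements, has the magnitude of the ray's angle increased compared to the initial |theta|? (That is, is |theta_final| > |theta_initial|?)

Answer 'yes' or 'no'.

Answer: no

Derivation:
Initial: x=-3.0000 theta=-0.4000
After 1 (propagate distance d=8): x=-6.2000 theta=-0.4000
After 2 (thin lens f=55): x=-6.2000 theta=-79/275 (≈-0.2873)
After 3 (propagate distance d=35): x=-894/55 (≈-16.2545) theta=-79/275 (≈-0.2873)
After 4 (thin lens f=-36): x=-894/55 (≈-16.2545) theta=-1219/1650 (≈-0.7388)
After 5 (propagate distance d=35): x=-13897/330 (≈-42.1121) theta=-1219/1650 (≈-0.7388)
After 6 (thin lens f=46): x=-13897/330 (≈-42.1121) theta=13411/75900 (≈0.1767)
After 7 (propagate distance d=23 (to screen)): x=-41853/1100 (≈-38.0482) theta=13411/75900 (≈0.1767)
|theta_initial|=0.4000 |theta_final|=13411/75900 (≈0.1767) -> not increased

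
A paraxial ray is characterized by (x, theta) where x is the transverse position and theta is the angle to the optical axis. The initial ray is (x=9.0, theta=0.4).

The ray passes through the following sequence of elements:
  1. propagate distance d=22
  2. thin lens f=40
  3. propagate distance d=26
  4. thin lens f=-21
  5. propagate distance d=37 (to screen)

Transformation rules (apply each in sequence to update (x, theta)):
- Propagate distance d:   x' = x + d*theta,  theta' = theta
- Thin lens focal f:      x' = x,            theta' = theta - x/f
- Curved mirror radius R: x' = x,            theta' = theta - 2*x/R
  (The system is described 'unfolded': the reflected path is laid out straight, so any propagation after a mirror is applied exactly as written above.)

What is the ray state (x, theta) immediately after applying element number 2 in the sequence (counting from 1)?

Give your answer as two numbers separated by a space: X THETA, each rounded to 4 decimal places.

Initial: x=9.0000 theta=0.4000
After 1 (propagate distance d=22): x=17.8000 theta=0.4000
After 2 (thin lens f=40): x=17.8000 theta=-0.0450
Rounded to 4 decimal places: x = 17.8000, theta = -0.0450

Answer: 17.8000 -0.0450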